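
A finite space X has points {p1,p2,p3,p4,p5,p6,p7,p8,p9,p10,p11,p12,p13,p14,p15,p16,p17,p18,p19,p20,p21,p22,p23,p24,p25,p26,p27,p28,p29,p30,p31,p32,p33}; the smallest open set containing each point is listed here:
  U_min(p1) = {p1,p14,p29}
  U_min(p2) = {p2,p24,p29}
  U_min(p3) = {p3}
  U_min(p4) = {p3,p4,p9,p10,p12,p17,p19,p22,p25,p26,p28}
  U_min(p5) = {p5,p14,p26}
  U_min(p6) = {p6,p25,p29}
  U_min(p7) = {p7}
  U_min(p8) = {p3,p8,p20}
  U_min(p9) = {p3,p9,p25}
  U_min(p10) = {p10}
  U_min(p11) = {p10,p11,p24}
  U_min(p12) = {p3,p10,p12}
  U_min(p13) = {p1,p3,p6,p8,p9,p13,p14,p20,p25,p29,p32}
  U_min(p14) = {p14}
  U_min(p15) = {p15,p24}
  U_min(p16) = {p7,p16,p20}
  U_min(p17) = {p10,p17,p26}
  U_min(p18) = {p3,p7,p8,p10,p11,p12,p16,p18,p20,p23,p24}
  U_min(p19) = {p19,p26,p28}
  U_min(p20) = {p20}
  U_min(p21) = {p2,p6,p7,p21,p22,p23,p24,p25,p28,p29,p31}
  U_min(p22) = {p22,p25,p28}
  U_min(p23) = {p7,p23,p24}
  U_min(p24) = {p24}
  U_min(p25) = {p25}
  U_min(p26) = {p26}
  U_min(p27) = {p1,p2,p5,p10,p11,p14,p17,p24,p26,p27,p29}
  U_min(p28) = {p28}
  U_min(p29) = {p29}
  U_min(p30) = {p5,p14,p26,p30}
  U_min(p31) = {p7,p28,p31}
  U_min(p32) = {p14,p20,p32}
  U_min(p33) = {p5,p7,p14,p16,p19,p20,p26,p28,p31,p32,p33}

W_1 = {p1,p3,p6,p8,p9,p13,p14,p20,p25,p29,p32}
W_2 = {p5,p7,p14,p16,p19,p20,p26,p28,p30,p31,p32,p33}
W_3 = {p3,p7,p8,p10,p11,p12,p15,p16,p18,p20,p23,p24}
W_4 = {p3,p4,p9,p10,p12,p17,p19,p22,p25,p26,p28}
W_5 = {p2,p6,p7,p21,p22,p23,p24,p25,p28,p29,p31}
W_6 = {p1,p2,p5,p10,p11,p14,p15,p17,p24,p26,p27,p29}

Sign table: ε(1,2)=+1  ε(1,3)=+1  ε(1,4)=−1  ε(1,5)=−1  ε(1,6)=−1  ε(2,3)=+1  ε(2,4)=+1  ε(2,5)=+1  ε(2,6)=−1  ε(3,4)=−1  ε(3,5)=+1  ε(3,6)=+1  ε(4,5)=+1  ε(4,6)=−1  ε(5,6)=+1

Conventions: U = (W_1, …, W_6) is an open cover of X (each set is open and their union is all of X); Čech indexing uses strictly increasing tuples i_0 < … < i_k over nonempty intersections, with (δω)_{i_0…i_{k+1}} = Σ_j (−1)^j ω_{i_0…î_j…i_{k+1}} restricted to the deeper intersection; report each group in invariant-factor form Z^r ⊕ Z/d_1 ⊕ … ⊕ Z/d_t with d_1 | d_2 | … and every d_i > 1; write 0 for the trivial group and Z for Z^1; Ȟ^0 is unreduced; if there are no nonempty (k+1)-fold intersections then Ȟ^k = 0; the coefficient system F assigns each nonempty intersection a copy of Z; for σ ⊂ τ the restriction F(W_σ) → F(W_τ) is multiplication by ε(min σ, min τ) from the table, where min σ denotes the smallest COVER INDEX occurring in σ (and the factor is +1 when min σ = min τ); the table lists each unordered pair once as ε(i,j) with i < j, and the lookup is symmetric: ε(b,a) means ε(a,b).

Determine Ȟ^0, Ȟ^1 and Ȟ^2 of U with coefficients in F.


nerve of the cover:
  W12={p14,p20,p32} W13={p3,p8,p20} W14={p3,p9,p25} W15={p6,p25,p29} W16={p1,p14,p29} W23={p7,p16,p20} W24={p19,p26,p28} W25={p7,p28,p31} W26={p5,p14,p26} W34={p3,p10,p12} W35={p7,p23,p24} W36={p10,p11,p15,p24} W45={p22,p25,p28} W46={p10,p17,p26} W56={p2,p24,p29}
  W123={p20} W126={p14} W134={p3} W145={p25} W156={p29} W235={p7} W245={p28} W246={p26} W346={p10} W356={p24}
C dims 6,15,10; δ0: rk 6, SNF 1^5·2; δ1: rk 9, SNF 1^9
Ȟ^0 = (6 − 6) − 0 = 0, so Ȟ^0 ≅ 0
Ȟ^1 = (15 − 9) − 6 = 0 plus torsion [2], so Ȟ^1 ≅ Z/2
Ȟ^2 = (10 − 0) − 9 = 1, so Ȟ^2 ≅ Z

Ȟ^0 = 0; Ȟ^1 = Z/2; Ȟ^2 = Z


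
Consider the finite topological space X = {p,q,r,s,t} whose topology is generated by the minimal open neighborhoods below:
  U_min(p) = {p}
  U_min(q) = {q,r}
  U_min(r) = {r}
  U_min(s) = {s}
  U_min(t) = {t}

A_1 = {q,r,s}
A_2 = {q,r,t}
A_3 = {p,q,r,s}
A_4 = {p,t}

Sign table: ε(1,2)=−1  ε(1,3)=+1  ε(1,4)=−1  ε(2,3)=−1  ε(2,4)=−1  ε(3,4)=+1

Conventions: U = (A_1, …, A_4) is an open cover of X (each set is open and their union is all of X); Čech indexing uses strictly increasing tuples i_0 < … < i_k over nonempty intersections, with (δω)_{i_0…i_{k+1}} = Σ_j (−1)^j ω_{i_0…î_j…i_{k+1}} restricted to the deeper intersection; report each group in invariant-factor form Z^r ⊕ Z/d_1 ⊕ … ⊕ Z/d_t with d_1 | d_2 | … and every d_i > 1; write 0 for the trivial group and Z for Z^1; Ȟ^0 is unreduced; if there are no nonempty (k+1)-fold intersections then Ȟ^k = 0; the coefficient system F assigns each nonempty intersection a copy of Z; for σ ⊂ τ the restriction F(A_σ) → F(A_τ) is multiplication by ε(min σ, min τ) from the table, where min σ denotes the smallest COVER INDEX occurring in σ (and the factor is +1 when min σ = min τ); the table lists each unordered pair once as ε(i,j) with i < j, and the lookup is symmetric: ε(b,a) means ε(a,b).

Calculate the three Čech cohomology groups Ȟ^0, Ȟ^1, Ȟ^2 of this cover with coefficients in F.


Ȟ^0 = Z, Ȟ^1 = Z and Ȟ^2 = 0

nonempty intersections:
  A12={q,r} A13={q,r,s} A23={q,r} A24={t} A34={p}
  A123={q,r}
C dims 4,5,1; δ0: rk 3, SNF 1^3; δ1: rk 1, SNF 1^1
Ȟ^0: (4−3)−0=1 ⇒ Z
Ȟ^1: (5−1)−3=1 ⇒ Z
Ȟ^2: (1−0)−1=0 ⇒ 0


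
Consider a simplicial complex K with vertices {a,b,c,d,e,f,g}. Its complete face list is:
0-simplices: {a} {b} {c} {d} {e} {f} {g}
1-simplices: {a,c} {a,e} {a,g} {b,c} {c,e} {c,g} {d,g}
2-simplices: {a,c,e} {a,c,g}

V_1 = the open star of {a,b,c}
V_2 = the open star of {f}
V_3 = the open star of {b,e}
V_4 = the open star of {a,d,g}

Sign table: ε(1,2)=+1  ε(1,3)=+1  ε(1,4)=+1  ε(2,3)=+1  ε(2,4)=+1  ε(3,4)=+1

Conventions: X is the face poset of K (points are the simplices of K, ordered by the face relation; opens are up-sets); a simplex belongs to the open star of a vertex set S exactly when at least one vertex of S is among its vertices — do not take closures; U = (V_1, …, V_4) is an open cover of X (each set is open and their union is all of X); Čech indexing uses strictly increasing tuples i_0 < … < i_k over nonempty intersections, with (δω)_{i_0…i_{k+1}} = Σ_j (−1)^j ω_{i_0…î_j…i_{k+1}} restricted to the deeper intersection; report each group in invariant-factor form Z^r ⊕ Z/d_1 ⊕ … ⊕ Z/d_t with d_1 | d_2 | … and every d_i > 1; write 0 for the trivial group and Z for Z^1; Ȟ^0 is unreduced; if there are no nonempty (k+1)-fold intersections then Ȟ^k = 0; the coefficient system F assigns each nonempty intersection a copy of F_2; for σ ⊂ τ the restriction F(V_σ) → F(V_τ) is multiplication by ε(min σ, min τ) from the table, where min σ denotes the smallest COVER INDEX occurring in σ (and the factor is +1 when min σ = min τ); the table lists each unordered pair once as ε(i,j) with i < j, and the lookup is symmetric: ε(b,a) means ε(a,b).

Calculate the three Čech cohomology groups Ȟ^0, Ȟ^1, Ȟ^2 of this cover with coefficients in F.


Ȟ^0 = Z/2 ⊕ Z/2, Ȟ^1 = 0 and Ȟ^2 = 0

intersection data:
  V1={{a},{b},{c},{a,c},{a,e},{a,g},{b,c},{c,e},{c,g},{a,c,e},{a,c,g}} V2={{f}} V3={{b},{e},{a,e},{b,c},{c,e},{a,c,e}} V4={{a},{d},{g},{a,c},{a,e},{a,g},{c,g},{d,g},{a,c,e},{a,c,g}}
  V13={{b},{a,e},{b,c},{c,e},{a,c,e}} V14={{a},{a,c},{a,e},{a,g},{c,g},{a,c,e},{a,c,g}} V34={{a,e},{a,c,e}}
  V134={{a,e},{a,c,e}}
C dims 4,3,1; δ0: rk_F2 2; δ1: rk_F2 1
Ȟ^0 = (4 − 2) − 0 = 2, so Ȟ^0 ≅ Z/2 ⊕ Z/2
Ȟ^1 = (3 − 1) − 2 = 0, so Ȟ^1 ≅ 0
Ȟ^2 = (1 − 0) − 1 = 0, so Ȟ^2 ≅ 0


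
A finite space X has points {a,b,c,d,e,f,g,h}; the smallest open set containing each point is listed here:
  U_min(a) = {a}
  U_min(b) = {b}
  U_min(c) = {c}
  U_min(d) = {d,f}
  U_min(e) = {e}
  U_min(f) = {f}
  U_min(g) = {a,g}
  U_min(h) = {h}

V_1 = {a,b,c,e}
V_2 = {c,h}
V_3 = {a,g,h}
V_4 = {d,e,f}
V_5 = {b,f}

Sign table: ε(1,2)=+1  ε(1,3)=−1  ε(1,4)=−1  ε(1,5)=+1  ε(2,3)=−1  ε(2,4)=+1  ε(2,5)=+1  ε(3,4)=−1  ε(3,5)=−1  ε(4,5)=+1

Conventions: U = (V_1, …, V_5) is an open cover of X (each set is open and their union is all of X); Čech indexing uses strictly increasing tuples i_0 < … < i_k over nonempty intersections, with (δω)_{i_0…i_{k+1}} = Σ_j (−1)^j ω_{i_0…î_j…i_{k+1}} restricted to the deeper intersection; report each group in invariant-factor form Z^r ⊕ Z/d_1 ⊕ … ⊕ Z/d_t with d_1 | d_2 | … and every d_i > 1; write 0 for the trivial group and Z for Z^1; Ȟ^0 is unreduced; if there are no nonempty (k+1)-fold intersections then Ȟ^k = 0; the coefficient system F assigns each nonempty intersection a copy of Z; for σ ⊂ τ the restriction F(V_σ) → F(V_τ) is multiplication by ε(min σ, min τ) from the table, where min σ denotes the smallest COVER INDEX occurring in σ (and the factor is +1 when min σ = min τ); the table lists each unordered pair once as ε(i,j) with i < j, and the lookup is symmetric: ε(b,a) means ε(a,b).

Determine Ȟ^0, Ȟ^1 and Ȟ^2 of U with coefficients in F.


Ȟ^0(U;F) ≅ 0; Ȟ^1(U;F) ≅ Z ⊕ Z/2; Ȟ^2(U;F) ≅ 0

nonempty overlaps:
  V12={c} V13={a} V14={e} V15={b} V23={h} V45={f}
C dims 5,6; δ0: rk 5, SNF 1^4·2
degree 0: 5−5−0 = 0 → Ȟ^0 ≅ 0
degree 1: 6−0−5 = 1 plus torsion [2] → Ȟ^1 ≅ Z ⊕ Z/2
degree 2: 0−0−0 = 0 → Ȟ^2 ≅ 0


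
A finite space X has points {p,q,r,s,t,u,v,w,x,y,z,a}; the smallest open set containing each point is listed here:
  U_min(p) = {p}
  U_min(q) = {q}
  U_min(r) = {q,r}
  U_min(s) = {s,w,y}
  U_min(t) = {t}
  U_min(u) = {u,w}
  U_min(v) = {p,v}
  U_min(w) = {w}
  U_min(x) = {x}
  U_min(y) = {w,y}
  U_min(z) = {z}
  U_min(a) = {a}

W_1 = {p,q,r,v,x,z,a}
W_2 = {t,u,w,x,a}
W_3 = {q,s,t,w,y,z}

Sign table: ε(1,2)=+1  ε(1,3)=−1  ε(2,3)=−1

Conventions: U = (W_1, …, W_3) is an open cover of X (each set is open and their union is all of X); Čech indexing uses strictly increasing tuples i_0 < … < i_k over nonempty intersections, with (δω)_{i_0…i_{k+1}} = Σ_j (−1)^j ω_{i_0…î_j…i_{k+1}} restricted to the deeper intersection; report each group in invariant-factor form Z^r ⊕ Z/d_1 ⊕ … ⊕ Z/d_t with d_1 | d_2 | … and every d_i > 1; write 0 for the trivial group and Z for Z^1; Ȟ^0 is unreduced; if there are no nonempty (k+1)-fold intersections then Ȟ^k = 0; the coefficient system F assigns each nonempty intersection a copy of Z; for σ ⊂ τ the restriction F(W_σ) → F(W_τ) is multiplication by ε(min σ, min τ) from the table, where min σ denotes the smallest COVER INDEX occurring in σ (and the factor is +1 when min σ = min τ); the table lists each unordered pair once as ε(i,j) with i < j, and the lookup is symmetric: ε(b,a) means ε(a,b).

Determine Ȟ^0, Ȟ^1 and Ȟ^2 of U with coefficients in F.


cover nerve:
  W12={x,a} W13={q,z} W23={t,w}
C dims 3,3; δ0: rk 2, SNF 1^2
Ȟ^0: (3−2)−0=1 ⇒ Z
Ȟ^1: (3−0)−2=1 ⇒ Z
Ȟ^2: (0−0)−0=0 ⇒ 0

Ȟ^0 ≅ Z, Ȟ^1 ≅ Z and Ȟ^2 ≅ 0


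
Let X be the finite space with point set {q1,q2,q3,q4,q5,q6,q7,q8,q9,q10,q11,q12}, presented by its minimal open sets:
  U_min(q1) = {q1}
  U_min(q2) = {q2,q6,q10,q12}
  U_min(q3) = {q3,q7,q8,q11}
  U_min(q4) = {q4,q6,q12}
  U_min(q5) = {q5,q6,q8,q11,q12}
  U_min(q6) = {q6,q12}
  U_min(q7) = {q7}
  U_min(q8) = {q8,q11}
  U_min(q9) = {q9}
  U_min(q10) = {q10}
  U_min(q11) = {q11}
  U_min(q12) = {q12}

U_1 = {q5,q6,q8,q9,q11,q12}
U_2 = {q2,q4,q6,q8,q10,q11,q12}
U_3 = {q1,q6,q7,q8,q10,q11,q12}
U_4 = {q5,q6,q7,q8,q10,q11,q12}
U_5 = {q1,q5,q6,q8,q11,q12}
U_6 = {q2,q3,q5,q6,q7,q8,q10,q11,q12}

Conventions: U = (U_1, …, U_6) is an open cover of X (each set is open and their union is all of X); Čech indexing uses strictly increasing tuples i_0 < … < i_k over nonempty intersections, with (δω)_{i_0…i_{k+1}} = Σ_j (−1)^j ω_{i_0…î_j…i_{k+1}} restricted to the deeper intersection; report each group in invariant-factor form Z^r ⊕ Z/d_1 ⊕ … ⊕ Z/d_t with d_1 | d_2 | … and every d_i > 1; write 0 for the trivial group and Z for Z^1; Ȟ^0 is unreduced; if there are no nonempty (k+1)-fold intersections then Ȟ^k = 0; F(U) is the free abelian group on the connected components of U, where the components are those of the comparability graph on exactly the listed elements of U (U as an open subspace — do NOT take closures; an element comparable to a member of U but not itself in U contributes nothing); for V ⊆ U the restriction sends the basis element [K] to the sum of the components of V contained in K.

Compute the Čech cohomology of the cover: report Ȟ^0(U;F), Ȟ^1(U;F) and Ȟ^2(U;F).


Ȟ^0 ≅ Z^3,  Ȟ^1 ≅ 0,  Ȟ^2 ≅ 0

nonempty intersections:
  U12={q6,q8,q11,q12} U13={q6,q8,q11,q12} U14={q5,q6,q8,q11,q12} U15={q5,q6,q8,q11,q12} U16={q5,q6,q8,q11,q12} U23={q6,q8,q10,q11,q12} U24={q6,q8,q10,q11,q12} U25={q6,q8,q11,q12} U26={q2,q6,q8,q10,q11,q12} U34={q6,q7,q8,q10,q11,q12} U35={q1,q6,q8,q11,q12} U36={q6,q7,q8,q10,q11,q12} U45={q5,q6,q8,q11,q12} U46={q5,q6,q7,q8,q10,q11,q12} U56={q5,q6,q8,q11,q12}
  U123={q6,q8,q11,q12} U124={q6,q8,q11,q12} U125={q6,q8,q11,q12} U126={q6,q8,q11,q12} U134={q6,q8,q11,q12} U135={q6,q8,q11,q12} U136={q6,q8,q11,q12} U145={q5,q6,q8,q11,q12} U146={q5,q6,q8,q11,q12} U156={q5,q6,q8,q11,q12} U234={q6,q8,q10,q11,q12} U235={q6,q8,q11,q12} U236={q6,q8,q10,q11,q12} U245={q6,q8,q11,q12} U246={q6,q8,q10,q11,q12} U256={q6,q8,q11,q12} U345={q6,q8,q11,q12} U346={q6,q7,q8,q10,q11,q12} U356={q6,q8,q11,q12} U456={q5,q6,q8,q11,q12}
  U1234={q6,q8,q11,q12} U1235={q6,q8,q11,q12} U1236={q6,q8,q11,q12} U1245={q6,q8,q11,q12} U1246={q6,q8,q11,q12} U1256={q6,q8,q11,q12} U1345={q6,q8,q11,q12} U1346={q6,q8,q11,q12} U1356={q6,q8,q11,q12} U1456={q5,q6,q8,q11,q12} U2345={q6,q8,q11,q12} U2346={q6,q8,q10,q11,q12} U2356={q6,q8,q11,q12} U2456={q6,q8,q11,q12} U3456={q6,q8,q11,q12}
  U12345={q6,q8,q11,q12} U12346={q6,q8,q11,q12} U12356={q6,q8,q11,q12} U12456={q6,q8,q11,q12} U13456={q6,q8,q11,q12} U23456={q6,q8,q11,q12}
  U123456={q6,q8,q11,q12}
components per intersection:
  U1: {q5,q6,q8,q11,q12} {q9}
  U2: {q2,q4,q6,q10,q12} {q8,q11}
  U3: {q1} {q6,q12} {q7} {q8,q11} {q10}
  U4: {q5,q6,q8,q11,q12} {q7} {q10}
  U5: {q1} {q5,q6,q8,q11,q12}
  U6: {q2,q3,q5,q6,q7,q8,q10,q11,q12}
  U12: {q6,q12} {q8,q11}
  U13: {q6,q12} {q8,q11}
  U14: {q5,q6,q8,q11,q12}
  U15: {q5,q6,q8,q11,q12}
  U16: {q5,q6,q8,q11,q12}
  U23: {q6,q12} {q8,q11} {q10}
  U24: {q6,q12} {q8,q11} {q10}
  U25: {q6,q12} {q8,q11}
  U26: {q2,q6,q10,q12} {q8,q11}
  U34: {q6,q12} {q7} {q8,q11} {q10}
  U35: {q1} {q6,q12} {q8,q11}
  U36: {q6,q12} {q7} {q8,q11} {q10}
  U45: {q5,q6,q8,q11,q12}
  U46: {q5,q6,q8,q11,q12} {q7} {q10}
  U56: {q5,q6,q8,q11,q12}
  U123: {q6,q12} {q8,q11}
  U124: {q6,q12} {q8,q11}
  U125: {q6,q12} {q8,q11}
  U126: {q6,q12} {q8,q11}
  U134: {q6,q12} {q8,q11}
  U135: {q6,q12} {q8,q11}
  U136: {q6,q12} {q8,q11}
  U145: {q5,q6,q8,q11,q12}
  U146: {q5,q6,q8,q11,q12}
  U156: {q5,q6,q8,q11,q12}
  U234: {q6,q12} {q8,q11} {q10}
  U235: {q6,q12} {q8,q11}
  U236: {q6,q12} {q8,q11} {q10}
  U245: {q6,q12} {q8,q11}
  U246: {q6,q12} {q8,q11} {q10}
  U256: {q6,q12} {q8,q11}
  U345: {q6,q12} {q8,q11}
  U346: {q6,q12} {q7} {q8,q11} {q10}
  U356: {q6,q12} {q8,q11}
  U456: {q5,q6,q8,q11,q12}
  U1234: {q6,q12} {q8,q11}
  U1235: {q6,q12} {q8,q11}
  U1236: {q6,q12} {q8,q11}
  U1245: {q6,q12} {q8,q11}
  U1246: {q6,q12} {q8,q11}
  U1256: {q6,q12} {q8,q11}
  U1345: {q6,q12} {q8,q11}
  U1346: {q6,q12} {q8,q11}
  U1356: {q6,q12} {q8,q11}
  U1456: {q5,q6,q8,q11,q12}
  U2345: {q6,q12} {q8,q11}
  U2346: {q6,q12} {q8,q11} {q10}
  U2356: {q6,q12} {q8,q11}
  U2456: {q6,q12} {q8,q11}
  U3456: {q6,q12} {q8,q11}
  U12345: {q6,q12} {q8,q11}
  U12346: {q6,q12} {q8,q11}
  U12356: {q6,q12} {q8,q11}
  U12456: {q6,q12} {q8,q11}
  U13456: {q6,q12} {q8,q11}
  U23456: {q6,q12} {q8,q11}
  U123456: {q6,q12} {q8,q11}
C dims 15,33,41,30; δ0: rk 12, SNF 1^12; δ1: rk 21, SNF 1^21; δ2: rk 20, SNF 1^20
Ȟ^0: (15−12)−0=3 ⇒ Z^3
Ȟ^1: (33−21)−12=0 ⇒ 0
Ȟ^2: (41−20)−21=0 ⇒ 0


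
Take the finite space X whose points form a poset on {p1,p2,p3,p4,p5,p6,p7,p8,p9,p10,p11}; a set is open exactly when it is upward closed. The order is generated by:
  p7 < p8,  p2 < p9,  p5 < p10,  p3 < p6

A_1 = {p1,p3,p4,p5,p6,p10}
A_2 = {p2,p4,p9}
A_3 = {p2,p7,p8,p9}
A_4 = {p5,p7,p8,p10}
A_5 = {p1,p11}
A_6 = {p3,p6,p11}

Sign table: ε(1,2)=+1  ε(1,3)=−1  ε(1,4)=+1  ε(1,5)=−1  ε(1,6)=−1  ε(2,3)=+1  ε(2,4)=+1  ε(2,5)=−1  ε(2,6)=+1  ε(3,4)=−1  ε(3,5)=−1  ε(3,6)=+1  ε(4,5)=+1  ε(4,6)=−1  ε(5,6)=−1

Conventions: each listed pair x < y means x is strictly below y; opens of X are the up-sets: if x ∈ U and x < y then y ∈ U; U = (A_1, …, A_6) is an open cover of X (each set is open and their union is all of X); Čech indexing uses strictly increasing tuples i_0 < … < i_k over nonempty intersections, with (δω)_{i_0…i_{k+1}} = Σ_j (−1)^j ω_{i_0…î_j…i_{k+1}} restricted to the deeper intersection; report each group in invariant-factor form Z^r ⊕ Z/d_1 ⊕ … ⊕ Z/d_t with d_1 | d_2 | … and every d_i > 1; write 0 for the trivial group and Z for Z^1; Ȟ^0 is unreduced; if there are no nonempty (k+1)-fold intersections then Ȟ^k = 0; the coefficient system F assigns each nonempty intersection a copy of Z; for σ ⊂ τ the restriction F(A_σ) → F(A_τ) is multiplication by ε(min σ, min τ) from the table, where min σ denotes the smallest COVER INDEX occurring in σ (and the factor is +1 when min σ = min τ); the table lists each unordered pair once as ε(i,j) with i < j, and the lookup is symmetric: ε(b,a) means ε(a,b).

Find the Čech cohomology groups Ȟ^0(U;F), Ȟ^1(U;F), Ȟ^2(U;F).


cover nerve:
  A12={p4} A14={p5,p10} A15={p1} A16={p3,p6} A23={p2,p9} A34={p7,p8} A56={p11}
C dims 6,7; δ0: rk 6, SNF 1^5·2
Ȟ^0: (6−6)−0=0 ⇒ 0
Ȟ^1: (7−0)−6=1 plus torsion [2] ⇒ Z ⊕ Z/2
Ȟ^2: (0−0)−0=0 ⇒ 0

Ȟ^0 = 0,  Ȟ^1 = Z ⊕ Z/2,  Ȟ^2 = 0


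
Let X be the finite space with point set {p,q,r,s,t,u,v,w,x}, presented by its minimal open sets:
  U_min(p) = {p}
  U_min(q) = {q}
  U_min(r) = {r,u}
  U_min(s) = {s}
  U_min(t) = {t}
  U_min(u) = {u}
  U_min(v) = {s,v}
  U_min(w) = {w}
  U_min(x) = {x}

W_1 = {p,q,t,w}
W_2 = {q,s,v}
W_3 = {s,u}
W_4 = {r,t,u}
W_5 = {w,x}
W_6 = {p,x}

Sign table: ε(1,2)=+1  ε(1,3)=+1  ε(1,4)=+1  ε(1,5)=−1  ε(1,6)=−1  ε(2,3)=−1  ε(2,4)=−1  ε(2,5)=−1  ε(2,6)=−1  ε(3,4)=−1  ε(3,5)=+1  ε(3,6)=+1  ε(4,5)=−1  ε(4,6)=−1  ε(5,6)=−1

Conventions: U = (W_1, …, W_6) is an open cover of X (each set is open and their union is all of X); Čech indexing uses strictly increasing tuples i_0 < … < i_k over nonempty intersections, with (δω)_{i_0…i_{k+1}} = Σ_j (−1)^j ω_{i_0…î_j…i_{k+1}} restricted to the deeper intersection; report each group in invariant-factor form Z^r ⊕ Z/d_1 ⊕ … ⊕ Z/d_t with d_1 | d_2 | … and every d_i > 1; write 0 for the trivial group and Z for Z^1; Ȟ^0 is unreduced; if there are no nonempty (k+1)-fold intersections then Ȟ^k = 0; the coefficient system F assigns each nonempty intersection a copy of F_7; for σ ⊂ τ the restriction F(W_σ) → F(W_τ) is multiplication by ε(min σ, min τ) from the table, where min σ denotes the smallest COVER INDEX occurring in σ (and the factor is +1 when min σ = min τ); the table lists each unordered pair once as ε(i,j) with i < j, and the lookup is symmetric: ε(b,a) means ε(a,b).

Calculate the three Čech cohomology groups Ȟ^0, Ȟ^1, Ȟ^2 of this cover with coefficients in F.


Ȟ^0 = 0; Ȟ^1 = Z/7; Ȟ^2 = 0

nonempty intersections:
  W12={q} W14={t} W15={w} W16={p} W23={s} W34={u} W56={x}
C dims 6,7; δ0: rk_F7 6
Ȟ^0: (6−6)−0=0 ⇒ 0
Ȟ^1: (7−0)−6=1 ⇒ Z/7
Ȟ^2: (0−0)−0=0 ⇒ 0


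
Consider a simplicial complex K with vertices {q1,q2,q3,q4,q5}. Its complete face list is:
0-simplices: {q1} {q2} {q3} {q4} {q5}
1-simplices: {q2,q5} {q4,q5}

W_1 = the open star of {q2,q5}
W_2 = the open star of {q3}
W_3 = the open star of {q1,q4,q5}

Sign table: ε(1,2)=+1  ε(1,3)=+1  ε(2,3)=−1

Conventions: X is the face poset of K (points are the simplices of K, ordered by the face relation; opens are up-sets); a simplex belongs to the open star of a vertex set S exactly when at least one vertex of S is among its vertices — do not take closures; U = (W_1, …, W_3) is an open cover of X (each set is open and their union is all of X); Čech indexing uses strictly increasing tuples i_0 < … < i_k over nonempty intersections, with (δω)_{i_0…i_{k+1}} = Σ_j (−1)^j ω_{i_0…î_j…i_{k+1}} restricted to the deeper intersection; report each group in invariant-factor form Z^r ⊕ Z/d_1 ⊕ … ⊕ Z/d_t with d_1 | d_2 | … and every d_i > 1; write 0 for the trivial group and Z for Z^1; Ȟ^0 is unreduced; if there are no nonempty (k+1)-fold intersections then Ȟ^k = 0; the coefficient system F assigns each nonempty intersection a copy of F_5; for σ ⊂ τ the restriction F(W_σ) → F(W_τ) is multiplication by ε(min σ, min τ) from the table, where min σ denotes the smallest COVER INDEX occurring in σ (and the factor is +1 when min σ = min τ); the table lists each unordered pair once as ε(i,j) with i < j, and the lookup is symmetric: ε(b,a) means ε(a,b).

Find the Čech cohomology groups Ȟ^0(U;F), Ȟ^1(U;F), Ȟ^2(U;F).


nerve of the cover:
  W1={{q2},{q5},{q2,q5},{q4,q5}} W2={{q3}} W3={{q1},{q4},{q5},{q2,q5},{q4,q5}}
  W13={{q5},{q2,q5},{q4,q5}}
C dims 3,1; δ0: rk_F5 1
Ȟ^0 = (3 − 1) − 0 = 2, so Ȟ^0 ≅ Z/5 ⊕ Z/5
Ȟ^1 = (1 − 0) − 1 = 0, so Ȟ^1 ≅ 0
Ȟ^2 = (0 − 0) − 0 = 0, so Ȟ^2 ≅ 0

Ȟ^0 ≅ Z/5 ⊕ Z/5, Ȟ^1 ≅ 0 and Ȟ^2 ≅ 0


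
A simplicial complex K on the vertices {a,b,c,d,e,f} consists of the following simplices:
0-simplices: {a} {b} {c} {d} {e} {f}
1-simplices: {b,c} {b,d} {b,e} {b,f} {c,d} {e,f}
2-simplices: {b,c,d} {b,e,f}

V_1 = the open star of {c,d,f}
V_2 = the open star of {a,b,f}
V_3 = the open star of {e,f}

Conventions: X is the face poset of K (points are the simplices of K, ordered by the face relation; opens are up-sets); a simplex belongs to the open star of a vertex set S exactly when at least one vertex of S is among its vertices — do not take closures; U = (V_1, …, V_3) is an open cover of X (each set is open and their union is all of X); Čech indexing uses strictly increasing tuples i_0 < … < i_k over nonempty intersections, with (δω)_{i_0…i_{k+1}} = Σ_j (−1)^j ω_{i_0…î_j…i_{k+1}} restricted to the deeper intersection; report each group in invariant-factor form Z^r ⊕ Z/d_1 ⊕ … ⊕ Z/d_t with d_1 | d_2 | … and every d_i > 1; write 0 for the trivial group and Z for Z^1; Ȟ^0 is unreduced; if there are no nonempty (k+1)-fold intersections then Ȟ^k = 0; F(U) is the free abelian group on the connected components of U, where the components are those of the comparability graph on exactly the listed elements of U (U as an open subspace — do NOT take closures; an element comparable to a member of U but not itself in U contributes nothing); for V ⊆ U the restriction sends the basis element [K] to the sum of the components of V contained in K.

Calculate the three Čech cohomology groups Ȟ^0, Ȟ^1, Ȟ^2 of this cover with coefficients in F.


Ȟ^0(U;F) ≅ Z^2, Ȟ^1(U;F) ≅ 0, Ȟ^2(U;F) ≅ 0

nonempty intersections:
  V1={{c},{d},{f},{b,c},{b,d},{b,f},{c,d},{e,f},{b,c,d},{b,e,f}} V2={{a},{b},{f},{b,c},{b,d},{b,e},{b,f},{e,f},{b,c,d},{b,e,f}} V3={{e},{f},{b,e},{b,f},{e,f},{b,e,f}}
  V12={{f},{b,c},{b,d},{b,f},{e,f},{b,c,d},{b,e,f}} V13={{f},{b,f},{e,f},{b,e,f}} V23={{f},{b,e},{b,f},{e,f},{b,e,f}}
  V123={{f},{b,f},{e,f},{b,e,f}}
components per intersection:
  V1: {{c},{d},{b,c},{b,d},{c,d},{b,c,d}} {{f},{b,f},{e,f},{b,e,f}}
  V2: {{a}} {{b},{f},{b,c},{b,d},{b,e},{b,f},{e,f},{b,c,d},{b,e,f}}
  V3: {{e},{f},{b,e},{b,f},{e,f},{b,e,f}}
  V12: {{f},{b,f},{e,f},{b,e,f}} {{b,c},{b,d},{b,c,d}}
  V13: {{f},{b,f},{e,f},{b,e,f}}
  V23: {{f},{b,e},{b,f},{e,f},{b,e,f}}
  V123: {{f},{b,f},{e,f},{b,e,f}}
C dims 5,4,1; δ0: rk 3, SNF 1^3; δ1: rk 1, SNF 1^1
Ȟ^0: (5−3)−0=2 ⇒ Z^2
Ȟ^1: (4−1)−3=0 ⇒ 0
Ȟ^2: (1−0)−1=0 ⇒ 0


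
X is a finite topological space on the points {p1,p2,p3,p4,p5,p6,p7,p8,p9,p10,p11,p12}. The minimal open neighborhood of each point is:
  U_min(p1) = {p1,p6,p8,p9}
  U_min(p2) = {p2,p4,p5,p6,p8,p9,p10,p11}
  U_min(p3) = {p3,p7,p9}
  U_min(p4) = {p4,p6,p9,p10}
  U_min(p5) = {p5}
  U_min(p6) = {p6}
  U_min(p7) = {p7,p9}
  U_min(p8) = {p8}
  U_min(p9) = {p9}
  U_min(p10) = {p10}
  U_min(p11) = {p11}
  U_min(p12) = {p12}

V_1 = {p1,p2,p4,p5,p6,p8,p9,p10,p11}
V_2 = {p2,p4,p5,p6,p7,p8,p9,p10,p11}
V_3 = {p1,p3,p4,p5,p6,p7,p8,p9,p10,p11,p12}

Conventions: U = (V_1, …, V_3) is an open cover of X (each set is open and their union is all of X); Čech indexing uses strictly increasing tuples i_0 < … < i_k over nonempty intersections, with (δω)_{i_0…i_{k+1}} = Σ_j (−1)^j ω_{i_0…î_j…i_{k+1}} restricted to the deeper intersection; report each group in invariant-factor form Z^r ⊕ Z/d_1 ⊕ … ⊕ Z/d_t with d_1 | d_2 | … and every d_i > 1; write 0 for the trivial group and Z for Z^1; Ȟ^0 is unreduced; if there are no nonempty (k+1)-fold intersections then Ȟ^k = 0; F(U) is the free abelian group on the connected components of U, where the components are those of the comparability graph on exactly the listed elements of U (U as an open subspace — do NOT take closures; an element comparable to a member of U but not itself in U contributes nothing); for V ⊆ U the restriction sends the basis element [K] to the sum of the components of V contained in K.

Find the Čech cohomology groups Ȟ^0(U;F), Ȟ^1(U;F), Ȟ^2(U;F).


nonempty overlaps:
  V12={p2,p4,p5,p6,p8,p9,p10,p11} V13={p1,p4,p5,p6,p8,p9,p10,p11} V23={p4,p5,p6,p7,p8,p9,p10,p11}
  V123={p4,p5,p6,p8,p9,p10,p11}
components per intersection:
  V1: {p1,p2,p4,p5,p6,p8,p9,p10,p11}
  V2: {p2,p4,p5,p6,p7,p8,p9,p10,p11}
  V3: {p1,p3,p4,p6,p7,p8,p9,p10} {p5} {p11} {p12}
  V12: {p2,p4,p5,p6,p8,p9,p10,p11}
  V13: {p1,p4,p6,p8,p9,p10} {p5} {p11}
  V23: {p4,p6,p7,p9,p10} {p5} {p8} {p11}
  V123: {p4,p6,p9,p10} {p5} {p8} {p11}
C dims 6,8,4; δ0: rk 4, SNF 1^4; δ1: rk 4, SNF 1^4
degree 0: 6−4−0 = 2 → Ȟ^0 ≅ Z^2
degree 1: 8−4−4 = 0 → Ȟ^1 ≅ 0
degree 2: 4−0−4 = 0 → Ȟ^2 ≅ 0

Ȟ^0 ≅ Z^2,  Ȟ^1 ≅ 0,  Ȟ^2 ≅ 0


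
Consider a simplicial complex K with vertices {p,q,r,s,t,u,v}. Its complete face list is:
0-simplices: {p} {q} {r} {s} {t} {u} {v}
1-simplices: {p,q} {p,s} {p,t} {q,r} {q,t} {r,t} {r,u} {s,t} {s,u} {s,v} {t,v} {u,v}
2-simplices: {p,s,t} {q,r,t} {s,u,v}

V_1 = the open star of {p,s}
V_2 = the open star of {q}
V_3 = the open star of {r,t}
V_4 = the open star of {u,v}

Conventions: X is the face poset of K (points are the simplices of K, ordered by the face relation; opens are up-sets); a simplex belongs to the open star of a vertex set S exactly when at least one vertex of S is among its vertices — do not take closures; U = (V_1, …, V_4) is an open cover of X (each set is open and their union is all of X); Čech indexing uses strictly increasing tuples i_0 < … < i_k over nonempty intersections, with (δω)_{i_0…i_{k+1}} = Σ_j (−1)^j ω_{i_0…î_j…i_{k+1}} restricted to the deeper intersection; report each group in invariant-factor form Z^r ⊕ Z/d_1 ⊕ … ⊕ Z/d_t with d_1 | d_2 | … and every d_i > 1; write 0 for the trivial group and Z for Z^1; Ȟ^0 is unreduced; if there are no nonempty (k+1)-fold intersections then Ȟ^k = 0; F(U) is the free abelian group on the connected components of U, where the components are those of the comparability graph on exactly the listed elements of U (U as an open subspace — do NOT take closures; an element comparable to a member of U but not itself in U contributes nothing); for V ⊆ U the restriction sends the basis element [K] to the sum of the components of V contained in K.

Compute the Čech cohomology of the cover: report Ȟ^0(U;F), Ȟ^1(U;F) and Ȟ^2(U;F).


intersection data:
  V1={{p},{s},{p,q},{p,s},{p,t},{s,t},{s,u},{s,v},{p,s,t},{s,u,v}} V2={{q},{p,q},{q,r},{q,t},{q,r,t}} V3={{r},{t},{p,t},{q,r},{q,t},{r,t},{r,u},{s,t},{t,v},{p,s,t},{q,r,t}} V4={{u},{v},{r,u},{s,u},{s,v},{t,v},{u,v},{s,u,v}}
  V12={{p,q}} V13={{p,t},{s,t},{p,s,t}} V14={{s,u},{s,v},{s,u,v}} V23={{q,r},{q,t},{q,r,t}} V34={{r,u},{t,v}}
components per intersection:
  V1: {{p},{s},{p,q},{p,s},{p,t},{s,t},{s,u},{s,v},{p,s,t},{s,u,v}}
  V2: {{q},{p,q},{q,r},{q,t},{q,r,t}}
  V3: {{r},{t},{p,t},{q,r},{q,t},{r,t},{r,u},{s,t},{t,v},{p,s,t},{q,r,t}}
  V4: {{u},{v},{r,u},{s,u},{s,v},{t,v},{u,v},{s,u,v}}
  V12: {{p,q}}
  V13: {{p,t},{s,t},{p,s,t}}
  V14: {{s,u},{s,v},{s,u,v}}
  V23: {{q,r},{q,t},{q,r,t}}
  V34: {{r,u}} {{t,v}}
C dims 4,6; δ0: rk 3, SNF 1^3
Ȟ^0 = (4 − 3) − 0 = 1, so Ȟ^0 ≅ Z
Ȟ^1 = (6 − 0) − 3 = 3, so Ȟ^1 ≅ Z^3
Ȟ^2 = (0 − 0) − 0 = 0, so Ȟ^2 ≅ 0

Ȟ^0 = Z,  Ȟ^1 = Z^3,  Ȟ^2 = 0


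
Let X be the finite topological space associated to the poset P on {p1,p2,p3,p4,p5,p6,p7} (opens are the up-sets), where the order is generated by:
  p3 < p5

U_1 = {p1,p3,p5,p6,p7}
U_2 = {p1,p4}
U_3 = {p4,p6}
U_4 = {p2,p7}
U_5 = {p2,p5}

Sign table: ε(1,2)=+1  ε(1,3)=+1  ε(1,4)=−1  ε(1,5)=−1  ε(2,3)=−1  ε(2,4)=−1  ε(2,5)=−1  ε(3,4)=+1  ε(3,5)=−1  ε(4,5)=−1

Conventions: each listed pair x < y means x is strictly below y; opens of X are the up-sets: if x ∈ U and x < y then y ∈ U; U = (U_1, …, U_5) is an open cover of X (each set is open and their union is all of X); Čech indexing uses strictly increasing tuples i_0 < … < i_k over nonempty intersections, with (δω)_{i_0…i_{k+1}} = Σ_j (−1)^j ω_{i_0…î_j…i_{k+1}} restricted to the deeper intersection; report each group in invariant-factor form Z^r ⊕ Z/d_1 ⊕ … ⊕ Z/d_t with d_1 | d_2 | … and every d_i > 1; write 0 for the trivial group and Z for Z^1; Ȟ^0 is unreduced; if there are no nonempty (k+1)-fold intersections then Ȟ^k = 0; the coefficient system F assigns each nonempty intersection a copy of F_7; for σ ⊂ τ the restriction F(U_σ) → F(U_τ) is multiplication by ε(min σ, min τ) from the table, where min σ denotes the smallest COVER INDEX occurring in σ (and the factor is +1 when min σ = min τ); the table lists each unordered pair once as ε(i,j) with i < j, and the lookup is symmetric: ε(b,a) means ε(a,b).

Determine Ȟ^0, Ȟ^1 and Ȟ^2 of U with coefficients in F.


Ȟ^0(U;F) ≅ 0, Ȟ^1(U;F) ≅ Z/7, Ȟ^2(U;F) ≅ 0

nonempty intersections:
  U12={p1} U13={p6} U14={p7} U15={p5} U23={p4} U45={p2}
C dims 5,6; δ0: rk_F7 5
Ȟ^0: (5−5)−0=0 ⇒ 0
Ȟ^1: (6−0)−5=1 ⇒ Z/7
Ȟ^2: (0−0)−0=0 ⇒ 0


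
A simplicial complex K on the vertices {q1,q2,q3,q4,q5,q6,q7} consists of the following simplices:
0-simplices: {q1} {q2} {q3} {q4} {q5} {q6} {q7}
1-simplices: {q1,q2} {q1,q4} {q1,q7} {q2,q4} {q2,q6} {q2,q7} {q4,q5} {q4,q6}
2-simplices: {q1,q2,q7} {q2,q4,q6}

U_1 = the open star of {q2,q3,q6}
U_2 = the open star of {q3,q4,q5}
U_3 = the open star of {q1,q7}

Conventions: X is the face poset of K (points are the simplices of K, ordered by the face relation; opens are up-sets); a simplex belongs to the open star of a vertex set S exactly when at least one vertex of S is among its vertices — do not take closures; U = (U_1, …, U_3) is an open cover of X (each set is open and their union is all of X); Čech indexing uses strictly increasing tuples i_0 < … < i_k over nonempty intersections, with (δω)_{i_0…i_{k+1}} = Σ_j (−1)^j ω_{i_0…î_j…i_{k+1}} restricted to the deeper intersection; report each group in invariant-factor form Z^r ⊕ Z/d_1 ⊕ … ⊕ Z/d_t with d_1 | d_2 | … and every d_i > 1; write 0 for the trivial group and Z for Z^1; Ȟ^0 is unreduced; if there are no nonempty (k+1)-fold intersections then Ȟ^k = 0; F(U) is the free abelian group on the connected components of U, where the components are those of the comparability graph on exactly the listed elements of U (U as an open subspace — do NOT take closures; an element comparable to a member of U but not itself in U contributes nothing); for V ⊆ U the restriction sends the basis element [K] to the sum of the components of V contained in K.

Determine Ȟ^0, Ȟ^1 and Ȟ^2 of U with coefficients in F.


nerve simplices:
  U1={{q2},{q3},{q6},{q1,q2},{q2,q4},{q2,q6},{q2,q7},{q4,q6},{q1,q2,q7},{q2,q4,q6}} U2={{q3},{q4},{q5},{q1,q4},{q2,q4},{q4,q5},{q4,q6},{q2,q4,q6}} U3={{q1},{q7},{q1,q2},{q1,q4},{q1,q7},{q2,q7},{q1,q2,q7}}
  U12={{q3},{q2,q4},{q4,q6},{q2,q4,q6}} U13={{q1,q2},{q2,q7},{q1,q2,q7}} U23={{q1,q4}}
components per intersection:
  U1: {{q2},{q6},{q1,q2},{q2,q4},{q2,q6},{q2,q7},{q4,q6},{q1,q2,q7},{q2,q4,q6}} {{q3}}
  U2: {{q3}} {{q4},{q5},{q1,q4},{q2,q4},{q4,q5},{q4,q6},{q2,q4,q6}}
  U3: {{q1},{q7},{q1,q2},{q1,q4},{q1,q7},{q2,q7},{q1,q2,q7}}
  U12: {{q3}} {{q2,q4},{q4,q6},{q2,q4,q6}}
  U13: {{q1,q2},{q2,q7},{q1,q2,q7}}
  U23: {{q1,q4}}
C dims 5,4; δ0: rk 3, SNF 1^3
degree 0: 5−3−0 = 2 → Ȟ^0 ≅ Z^2
degree 1: 4−0−3 = 1 → Ȟ^1 ≅ Z
degree 2: 0−0−0 = 0 → Ȟ^2 ≅ 0

Ȟ^0(U;F) ≅ Z^2; Ȟ^1(U;F) ≅ Z; Ȟ^2(U;F) ≅ 0


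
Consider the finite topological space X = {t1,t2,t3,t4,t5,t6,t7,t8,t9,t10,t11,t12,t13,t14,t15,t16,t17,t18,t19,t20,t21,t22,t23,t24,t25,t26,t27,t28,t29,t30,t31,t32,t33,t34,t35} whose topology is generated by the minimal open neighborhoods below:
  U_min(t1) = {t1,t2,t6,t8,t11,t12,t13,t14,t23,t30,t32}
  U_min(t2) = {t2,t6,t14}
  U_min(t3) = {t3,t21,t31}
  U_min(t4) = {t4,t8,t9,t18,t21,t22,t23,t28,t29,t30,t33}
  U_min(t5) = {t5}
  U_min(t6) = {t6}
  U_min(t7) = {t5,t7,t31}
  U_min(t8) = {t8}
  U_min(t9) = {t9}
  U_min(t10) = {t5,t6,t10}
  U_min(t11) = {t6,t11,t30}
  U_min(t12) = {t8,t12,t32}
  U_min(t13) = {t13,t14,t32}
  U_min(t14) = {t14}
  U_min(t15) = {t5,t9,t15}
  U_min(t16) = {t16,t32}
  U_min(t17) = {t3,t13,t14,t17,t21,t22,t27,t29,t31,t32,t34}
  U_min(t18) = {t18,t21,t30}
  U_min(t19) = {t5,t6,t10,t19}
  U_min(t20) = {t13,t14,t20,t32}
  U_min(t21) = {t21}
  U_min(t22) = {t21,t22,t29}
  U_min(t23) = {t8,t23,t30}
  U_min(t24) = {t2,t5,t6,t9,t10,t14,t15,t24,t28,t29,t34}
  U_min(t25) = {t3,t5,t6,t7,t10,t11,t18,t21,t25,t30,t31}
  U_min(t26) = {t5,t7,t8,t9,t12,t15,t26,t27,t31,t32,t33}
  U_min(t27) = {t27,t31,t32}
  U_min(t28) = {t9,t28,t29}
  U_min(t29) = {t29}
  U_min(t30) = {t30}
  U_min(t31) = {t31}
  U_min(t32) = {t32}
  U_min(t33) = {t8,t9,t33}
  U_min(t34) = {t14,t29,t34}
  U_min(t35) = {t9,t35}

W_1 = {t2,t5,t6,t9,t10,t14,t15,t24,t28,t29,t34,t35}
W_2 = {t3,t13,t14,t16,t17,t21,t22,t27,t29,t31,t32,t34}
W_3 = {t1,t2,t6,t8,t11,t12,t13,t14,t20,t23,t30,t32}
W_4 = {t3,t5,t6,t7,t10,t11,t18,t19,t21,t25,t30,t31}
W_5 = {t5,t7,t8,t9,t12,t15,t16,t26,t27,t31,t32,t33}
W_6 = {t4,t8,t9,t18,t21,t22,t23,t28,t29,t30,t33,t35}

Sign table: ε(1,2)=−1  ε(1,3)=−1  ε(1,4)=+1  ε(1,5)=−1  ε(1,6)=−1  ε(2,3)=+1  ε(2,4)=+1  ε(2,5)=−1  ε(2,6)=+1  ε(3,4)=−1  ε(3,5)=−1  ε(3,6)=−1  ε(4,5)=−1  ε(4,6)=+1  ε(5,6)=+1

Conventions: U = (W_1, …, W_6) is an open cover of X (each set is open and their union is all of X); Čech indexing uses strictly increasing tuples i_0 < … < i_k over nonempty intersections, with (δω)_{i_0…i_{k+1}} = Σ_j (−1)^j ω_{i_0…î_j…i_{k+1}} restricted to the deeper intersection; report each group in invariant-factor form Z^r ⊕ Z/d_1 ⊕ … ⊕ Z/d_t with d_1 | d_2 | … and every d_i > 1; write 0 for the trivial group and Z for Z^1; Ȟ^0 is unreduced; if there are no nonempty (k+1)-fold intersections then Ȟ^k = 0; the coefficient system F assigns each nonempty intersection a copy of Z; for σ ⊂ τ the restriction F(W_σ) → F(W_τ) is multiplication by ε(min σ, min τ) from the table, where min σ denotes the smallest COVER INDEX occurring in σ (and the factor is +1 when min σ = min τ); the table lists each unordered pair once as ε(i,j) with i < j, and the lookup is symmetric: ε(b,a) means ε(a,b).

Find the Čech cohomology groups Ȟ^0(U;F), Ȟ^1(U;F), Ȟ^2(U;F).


Ȟ^0(U;F) ≅ 0; Ȟ^1(U;F) ≅ Z/2; Ȟ^2(U;F) ≅ Z

nonempty intersections:
  W12={t14,t29,t34} W13={t2,t6,t14} W14={t5,t6,t10} W15={t5,t9,t15} W16={t9,t28,t29,t35} W23={t13,t14,t32} W24={t3,t21,t31} W25={t16,t27,t31,t32} W26={t21,t22,t29} W34={t6,t11,t30} W35={t8,t12,t32} W36={t8,t23,t30} W45={t5,t7,t31} W46={t18,t21,t30} W56={t8,t9,t33}
  W123={t14} W126={t29} W134={t6} W145={t5} W156={t9} W235={t32} W245={t31} W246={t21} W346={t30} W356={t8}
C dims 6,15,10; δ0: rk 6, SNF 1^5·2; δ1: rk 9, SNF 1^9
Ȟ^0: (6−6)−0=0 ⇒ 0
Ȟ^1: (15−9)−6=0 plus torsion [2] ⇒ Z/2
Ȟ^2: (10−0)−9=1 ⇒ Z


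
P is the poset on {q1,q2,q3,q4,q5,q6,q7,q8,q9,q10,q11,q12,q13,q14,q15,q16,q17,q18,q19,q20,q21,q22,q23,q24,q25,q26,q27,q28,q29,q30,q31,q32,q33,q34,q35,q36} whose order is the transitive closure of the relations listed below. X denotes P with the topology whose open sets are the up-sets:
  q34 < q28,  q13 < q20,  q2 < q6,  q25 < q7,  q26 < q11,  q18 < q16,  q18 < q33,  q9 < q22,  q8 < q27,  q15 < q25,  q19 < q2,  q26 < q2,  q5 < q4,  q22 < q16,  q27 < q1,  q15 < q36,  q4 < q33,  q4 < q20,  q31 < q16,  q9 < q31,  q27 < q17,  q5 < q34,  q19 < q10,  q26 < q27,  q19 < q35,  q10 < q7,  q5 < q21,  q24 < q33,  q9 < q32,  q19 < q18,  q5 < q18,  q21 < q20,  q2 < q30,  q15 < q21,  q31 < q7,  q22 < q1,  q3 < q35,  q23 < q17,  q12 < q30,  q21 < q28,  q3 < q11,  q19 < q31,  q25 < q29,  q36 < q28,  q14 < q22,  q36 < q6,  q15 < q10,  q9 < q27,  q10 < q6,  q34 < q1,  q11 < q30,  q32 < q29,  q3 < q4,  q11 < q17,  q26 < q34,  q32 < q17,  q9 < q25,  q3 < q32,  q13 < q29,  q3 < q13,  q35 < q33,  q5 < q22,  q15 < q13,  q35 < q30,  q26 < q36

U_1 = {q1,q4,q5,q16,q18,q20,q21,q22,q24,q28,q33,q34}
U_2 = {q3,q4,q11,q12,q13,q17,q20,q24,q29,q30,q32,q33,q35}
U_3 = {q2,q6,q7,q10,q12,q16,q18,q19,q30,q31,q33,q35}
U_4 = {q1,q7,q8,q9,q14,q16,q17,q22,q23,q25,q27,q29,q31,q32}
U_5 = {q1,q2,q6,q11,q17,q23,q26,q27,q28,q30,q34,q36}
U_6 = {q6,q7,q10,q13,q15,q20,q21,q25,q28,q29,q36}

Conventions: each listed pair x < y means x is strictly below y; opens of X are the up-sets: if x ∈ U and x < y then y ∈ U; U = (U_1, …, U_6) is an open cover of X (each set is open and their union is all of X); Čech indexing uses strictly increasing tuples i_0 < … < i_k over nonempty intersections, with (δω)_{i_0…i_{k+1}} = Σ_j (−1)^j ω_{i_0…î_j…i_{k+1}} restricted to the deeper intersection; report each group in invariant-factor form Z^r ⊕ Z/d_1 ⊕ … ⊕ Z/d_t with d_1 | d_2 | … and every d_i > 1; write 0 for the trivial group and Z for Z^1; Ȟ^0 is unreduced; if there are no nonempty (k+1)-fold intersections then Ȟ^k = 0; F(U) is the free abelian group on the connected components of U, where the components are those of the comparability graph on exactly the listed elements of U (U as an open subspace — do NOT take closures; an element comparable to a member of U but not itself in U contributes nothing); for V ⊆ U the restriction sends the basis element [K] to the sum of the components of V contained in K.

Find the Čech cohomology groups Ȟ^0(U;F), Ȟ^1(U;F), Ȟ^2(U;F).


Ȟ^0 ≅ Z, Ȟ^1 ≅ 0, Ȟ^2 ≅ Z/2

cover nerve:
  U12={q4,q20,q24,q33} U13={q16,q18,q33} U14={q1,q16,q22} U15={q1,q28,q34} U16={q20,q21,q28} U23={q12,q30,q33,q35} U24={q17,q29,q32} U25={q11,q17,q30} U26={q13,q20,q29} U34={q7,q16,q31} U35={q2,q6,q30} U36={q6,q7,q10} U45={q1,q17,q23,q27} U46={q7,q25,q29} U56={q6,q28,q36}
  U123={q33} U126={q20} U134={q16} U145={q1} U156={q28} U235={q30} U245={q17} U246={q29} U346={q7} U356={q6}
components per intersection:
  U1: {q1,q4,q5,q16,q18,q20,q21,q22,q24,q28,q33,q34}
  U2: {q3,q4,q11,q12,q13,q17,q20,q24,q29,q30,q32,q33,q35}
  U3: {q2,q6,q7,q10,q12,q16,q18,q19,q30,q31,q33,q35}
  U4: {q1,q7,q8,q9,q14,q16,q17,q22,q23,q25,q27,q29,q31,q32}
  U5: {q1,q2,q6,q11,q17,q23,q26,q27,q28,q30,q34,q36}
  U6: {q6,q7,q10,q13,q15,q20,q21,q25,q28,q29,q36}
  U12: {q4,q20,q24,q33}
  U13: {q16,q18,q33}
  U14: {q1,q16,q22}
  U15: {q1,q28,q34}
  U16: {q20,q21,q28}
  U23: {q12,q30,q33,q35}
  U24: {q17,q29,q32}
  U25: {q11,q17,q30}
  U26: {q13,q20,q29}
  U34: {q7,q16,q31}
  U35: {q2,q6,q30}
  U36: {q6,q7,q10}
  U45: {q1,q17,q23,q27}
  U46: {q7,q25,q29}
  U56: {q6,q28,q36}
  U123: {q33}
  U126: {q20}
  U134: {q16}
  U145: {q1}
  U156: {q28}
  U235: {q30}
  U245: {q17}
  U246: {q29}
  U346: {q7}
  U356: {q6}
C dims 6,15,10; δ0: rk 5, SNF 1^5; δ1: rk 10, SNF 1^9·2
Ȟ^0: (6−5)−0=1 ⇒ Z
Ȟ^1: (15−10)−5=0 ⇒ 0
Ȟ^2: (10−0)−10=0 plus torsion [2] ⇒ Z/2


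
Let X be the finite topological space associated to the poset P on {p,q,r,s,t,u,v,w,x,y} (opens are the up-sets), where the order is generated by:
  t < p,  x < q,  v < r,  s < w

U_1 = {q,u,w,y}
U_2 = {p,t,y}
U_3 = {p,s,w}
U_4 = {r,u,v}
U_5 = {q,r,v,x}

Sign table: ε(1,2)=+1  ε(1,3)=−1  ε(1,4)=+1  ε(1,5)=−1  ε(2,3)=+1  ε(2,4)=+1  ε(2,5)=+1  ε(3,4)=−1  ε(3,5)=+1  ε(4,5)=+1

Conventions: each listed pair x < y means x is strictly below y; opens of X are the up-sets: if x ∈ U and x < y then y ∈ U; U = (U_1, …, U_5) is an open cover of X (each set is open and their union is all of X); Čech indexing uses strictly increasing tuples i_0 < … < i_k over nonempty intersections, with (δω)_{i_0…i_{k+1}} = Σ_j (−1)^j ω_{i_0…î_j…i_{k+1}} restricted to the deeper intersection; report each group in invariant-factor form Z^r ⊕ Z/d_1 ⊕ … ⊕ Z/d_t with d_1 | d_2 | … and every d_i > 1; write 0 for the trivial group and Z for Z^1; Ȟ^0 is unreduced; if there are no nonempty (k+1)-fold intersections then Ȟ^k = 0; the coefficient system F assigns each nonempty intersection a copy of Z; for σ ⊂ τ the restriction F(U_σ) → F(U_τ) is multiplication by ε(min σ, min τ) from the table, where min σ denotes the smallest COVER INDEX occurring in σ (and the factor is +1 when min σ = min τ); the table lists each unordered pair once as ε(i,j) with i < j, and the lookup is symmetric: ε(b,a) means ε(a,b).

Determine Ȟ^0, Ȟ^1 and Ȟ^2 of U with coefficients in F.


nerve simplices:
  U12={y} U13={w} U14={u} U15={q} U23={p} U45={r,v}
C dims 5,6; δ0: rk 5, SNF 1^4·2
degree 0: 5−5−0 = 0 → Ȟ^0 ≅ 0
degree 1: 6−0−5 = 1 plus torsion [2] → Ȟ^1 ≅ Z ⊕ Z/2
degree 2: 0−0−0 = 0 → Ȟ^2 ≅ 0

Ȟ^0 ≅ 0; Ȟ^1 ≅ Z ⊕ Z/2; Ȟ^2 ≅ 0
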